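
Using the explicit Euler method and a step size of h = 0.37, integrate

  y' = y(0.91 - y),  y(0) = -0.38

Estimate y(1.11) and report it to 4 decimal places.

Euler: y_{n+1} = y_n + h·f(t_n, y_n).
t=0.000000, y=-0.380000: f=-0.490200 → y ← -0.380000 + 0.37·(-0.490200) = -0.561374
t=0.370000, y=-0.561374: f=-0.825991 → y ← -0.561374 + 0.37·(-0.825991) = -0.866991
t=0.740000, y=-0.866991: f=-1.540634 → y ← -0.866991 + 0.37·(-1.540634) = -1.437025
y(1.11) ≈ -1.4370

-1.4370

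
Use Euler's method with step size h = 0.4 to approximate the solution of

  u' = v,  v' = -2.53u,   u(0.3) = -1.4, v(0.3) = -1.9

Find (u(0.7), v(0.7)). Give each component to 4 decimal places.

-2.1600, -0.4832

Euler on (u,v): u_{n+1} = u_n + h·u', v_{n+1} = v_n + h·v'.
0.300000: (-1.400000, -1.900000); f=(-1.900000, 3.542000) → (-2.160000, -0.483200)
(u(0.7), v(0.7)) ≈ (-2.1600, -0.4832)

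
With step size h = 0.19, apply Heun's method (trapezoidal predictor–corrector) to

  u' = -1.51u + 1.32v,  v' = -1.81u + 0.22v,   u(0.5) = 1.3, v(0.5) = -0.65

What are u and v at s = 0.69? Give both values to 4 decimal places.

0.7814, -1.0420

Heun on (u,v): k1 = f(s_n, state_n); k2 = f(s_n + h, state_n + h·k1); state_{n+1} = state_n + (h/2)·(k1 + k2).
0.500000: (1.300000, -0.650000)
  k1 = (-2.821000, -2.496000)
  predictor → (0.764010, -1.124240)
  k2 = (-2.637652, -1.630191)
  → (0.781428, -1.041988)
(u(0.69), v(0.69)) ≈ (0.7814, -1.0420)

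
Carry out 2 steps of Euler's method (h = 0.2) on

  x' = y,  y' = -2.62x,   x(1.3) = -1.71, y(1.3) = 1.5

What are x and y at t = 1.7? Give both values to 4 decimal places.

Euler on (x,y): x_{n+1} = x_n + h·x', y_{n+1} = y_n + h·y'.
1.300000: (-1.710000, 1.500000); f=(1.500000, 4.480200) → (-1.410000, 2.396040)
1.500000: (-1.410000, 2.396040); f=(2.396040, 3.694200) → (-0.930792, 3.134880)
(x(1.7), y(1.7)) ≈ (-0.9308, 3.1349)

-0.9308, 3.1349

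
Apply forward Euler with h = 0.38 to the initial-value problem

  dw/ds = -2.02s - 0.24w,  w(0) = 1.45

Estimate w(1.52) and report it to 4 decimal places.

Euler: w_{n+1} = w_n + h·f(s_n, w_n).
s=0.000000, w=1.450000: f=-0.348000 → w ← 1.450000 + 0.38·(-0.348000) = 1.317760
s=0.380000, w=1.317760: f=-1.083862 → w ← 1.317760 + 0.38·(-1.083862) = 0.905892
s=0.760000, w=0.905892: f=-1.752614 → w ← 0.905892 + 0.38·(-1.752614) = 0.239899
s=1.140000, w=0.239899: f=-2.360376 → w ← 0.239899 + 0.38·(-2.360376) = -0.657044
w(1.52) ≈ -0.6570

-0.6570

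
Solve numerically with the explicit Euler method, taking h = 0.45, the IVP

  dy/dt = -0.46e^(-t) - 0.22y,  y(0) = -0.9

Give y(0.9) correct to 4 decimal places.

-1.0491

Euler: y_{n+1} = y_n + h·f(t_n, y_n).
t=0.000000, y=-0.900000: f=-0.262000 → y ← -0.900000 + 0.45·(-0.262000) = -1.017900
t=0.450000, y=-1.017900: f=-0.069371 → y ← -1.017900 + 0.45·(-0.069371) = -1.049117
y(0.9) ≈ -1.0491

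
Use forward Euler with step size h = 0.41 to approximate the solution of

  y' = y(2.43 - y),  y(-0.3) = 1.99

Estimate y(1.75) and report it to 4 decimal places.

Euler: y_{n+1} = y_n + h·f(t_n, y_n).
t=-0.300000, y=1.990000: f=0.875600 → y ← 1.990000 + 0.41·0.875600 = 2.348996
t=0.110000, y=2.348996: f=0.190278 → y ← 2.348996 + 0.41·0.190278 = 2.427010
t=0.520000, y=2.427010: f=0.007257 → y ← 2.427010 + 0.41·0.007257 = 2.429985
t=0.930000, y=2.429985: f=0.000036 → y ← 2.429985 + 0.41·0.000036 = 2.430000
t=1.340000, y=2.430000: f=0.000000 → y ← 2.430000 + 0.41·0.000000 = 2.430000
y(1.75) ≈ 2.4300

2.4300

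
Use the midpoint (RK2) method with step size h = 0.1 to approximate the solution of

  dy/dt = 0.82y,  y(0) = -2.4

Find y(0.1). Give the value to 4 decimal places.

-2.6049

Midpoint: k1 = f(t_n, y_n); k2 = f(t_n + h/2, y_n + (h/2)·k1); y_{n+1} = y_n + h·k2.
t=0.000000, y=-2.400000:
  k1 = f(0.000000, -2.400000) = -1.968000
  k2 = f(0.050000, -2.498400) = -2.048688
  y ← -2.400000 + 0.1·(-2.048688) = -2.604869
y(0.1) ≈ -2.6049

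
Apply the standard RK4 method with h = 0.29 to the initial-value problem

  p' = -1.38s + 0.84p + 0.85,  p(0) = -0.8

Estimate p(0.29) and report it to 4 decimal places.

RK4: k1 = f(s_n, p_n); k2 = f(s_n + h/2, p_n + (h/2)·k1); k3 = f(s_n + h/2, p_n + (h/2)·k2); k4 = f(s_n + h, p_n + h·k3); p_{n+1} = p_n + (h/6)·(k1 + 2k2 + 2k3 + k4).
s=0.000000, p=-0.800000:
  k1 = f(0.000000, -0.800000) = 0.178000
  k2 = f(0.145000, -0.774190) = -0.000420
  k3 = f(0.145000, -0.800061) = -0.022151
  k4 = f(0.290000, -0.806424) = -0.227596
  p ← -0.800000 + (0.29/6)·(k1 + 2k2 + 2k3 + k4) = -0.804579
p(0.29) ≈ -0.8046

-0.8046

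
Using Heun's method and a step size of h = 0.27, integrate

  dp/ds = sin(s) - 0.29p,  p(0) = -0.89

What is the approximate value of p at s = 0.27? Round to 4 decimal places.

-0.7870

Heun: k1 = f(s_n, p_n); k2 = f(s_n + h, p_n + h·k1); p_{n+1} = p_n + (h/2)·(k1 + k2).
s=0.000000, p=-0.890000:
  k1 = f(0.000000, -0.890000) = 0.258100
  k2 = f(0.270000, -0.820313) = 0.504622
  p ← -0.890000 + (0.27/2)·(0.258100 + 0.504622) = -0.787033
p(0.27) ≈ -0.7870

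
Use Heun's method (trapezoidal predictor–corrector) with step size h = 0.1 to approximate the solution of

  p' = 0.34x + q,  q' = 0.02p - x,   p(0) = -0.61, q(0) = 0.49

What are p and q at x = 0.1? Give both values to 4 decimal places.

-0.5594, 0.4838

Heun on (p,q): k1 = f(x_n, state_n); k2 = f(x_n + h, state_n + h·k1); state_{n+1} = state_n + (h/2)·(k1 + k2).
0.000000: (-0.610000, 0.490000)
  k1 = (0.490000, -0.012200)
  predictor → (-0.561000, 0.488780)
  k2 = (0.522780, -0.111220)
  → (-0.559361, 0.483829)
(p(0.1), q(0.1)) ≈ (-0.5594, 0.4838)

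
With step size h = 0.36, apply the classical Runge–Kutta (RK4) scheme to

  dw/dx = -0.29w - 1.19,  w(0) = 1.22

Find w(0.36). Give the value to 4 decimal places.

0.6923

RK4: k1 = f(x_n, w_n); k2 = f(x_n + h/2, w_n + (h/2)·k1); k3 = f(x_n + h/2, w_n + (h/2)·k2); k4 = f(x_n + h, w_n + h·k3); w_{n+1} = w_n + (h/6)·(k1 + 2k2 + 2k3 + k4).
x=0.000000, w=1.220000:
  k1 = f(0.000000, 1.220000) = -1.543800
  k2 = f(0.180000, 0.942116) = -1.463214
  k3 = f(0.180000, 0.956622) = -1.467420
  k4 = f(0.360000, 0.691729) = -1.390601
  w ← 1.220000 + (0.36/6)·(k1 + 2k2 + 2k3 + k4) = 0.692260
w(0.36) ≈ 0.6923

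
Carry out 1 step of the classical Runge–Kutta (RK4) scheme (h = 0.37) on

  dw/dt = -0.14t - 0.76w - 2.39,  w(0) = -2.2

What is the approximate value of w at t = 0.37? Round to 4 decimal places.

RK4: k1 = f(t_n, w_n); k2 = f(t_n + h/2, w_n + (h/2)·k1); k3 = f(t_n + h/2, w_n + (h/2)·k2); k4 = f(t_n + h, w_n + h·k3); w_{n+1} = w_n + (h/6)·(k1 + 2k2 + 2k3 + k4).
t=0.000000, w=-2.200000:
  k1 = f(0.000000, -2.200000) = -0.718000
  k2 = f(0.185000, -2.332830) = -0.642949
  k3 = f(0.185000, -2.318946) = -0.653501
  k4 = f(0.370000, -2.441795) = -0.586035
  w ← -2.200000 + (0.37/6)·(k1 + 2k2 + 2k3 + k4) = -2.440311
w(0.37) ≈ -2.4403

-2.4403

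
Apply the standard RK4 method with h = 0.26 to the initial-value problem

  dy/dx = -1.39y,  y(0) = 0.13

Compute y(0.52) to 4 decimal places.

0.0631

RK4: k1 = f(x_n, y_n); k2 = f(x_n + h/2, y_n + (h/2)·k1); k3 = f(x_n + h/2, y_n + (h/2)·k2); k4 = f(x_n + h, y_n + h·k3); y_{n+1} = y_n + (h/6)·(k1 + 2k2 + 2k3 + k4).
x=0.000000, y=0.130000:
  k1 = f(0.000000, 0.130000) = -0.180700
  k2 = f(0.130000, 0.106509) = -0.148048
  k3 = f(0.130000, 0.110754) = -0.153948
  k4 = f(0.260000, 0.089974) = -0.125063
  y ← 0.130000 + (0.26/6)·(k1 + 2k2 + 2k3 + k4) = 0.090577
x=0.260000, y=0.090577:
  k1 = f(0.260000, 0.090577) = -0.125902
  k2 = f(0.390000, 0.074210) = -0.103152
  k3 = f(0.390000, 0.077168) = -0.107263
  k4 = f(0.520000, 0.062689) = -0.087138
  y ← 0.090577 + (0.26/6)·(k1 + 2k2 + 2k3 + k4) = 0.063110
y(0.52) ≈ 0.0631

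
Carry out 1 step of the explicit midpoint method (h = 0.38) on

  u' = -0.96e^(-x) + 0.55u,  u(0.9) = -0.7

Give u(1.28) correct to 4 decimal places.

Midpoint: k1 = f(x_n, u_n); k2 = f(x_n + h/2, u_n + (h/2)·k1); u_{n+1} = u_n + h·k2.
x=0.900000, u=-0.700000:
  k1 = f(0.900000, -0.700000) = -0.775307
  k2 = f(1.090000, -0.847308) = -0.788787
  u ← -0.700000 + 0.38·(-0.788787) = -0.999739
u(1.28) ≈ -0.9997

-0.9997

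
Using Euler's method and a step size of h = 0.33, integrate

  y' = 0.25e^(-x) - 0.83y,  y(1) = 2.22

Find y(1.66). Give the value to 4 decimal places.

Euler: y_{n+1} = y_n + h·f(x_n, y_n).
x=1.000000, y=2.220000: f=-1.750630 → y ← 2.220000 + 0.33·(-1.750630) = 1.642292
x=1.330000, y=1.642292: f=-1.296983 → y ← 1.642292 + 0.33·(-1.296983) = 1.214288
y(1.66) ≈ 1.2143

1.2143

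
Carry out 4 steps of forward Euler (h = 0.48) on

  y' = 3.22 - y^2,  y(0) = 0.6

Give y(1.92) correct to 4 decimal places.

Euler: y_{n+1} = y_n + h·f(x_n, y_n).
x=0.000000, y=0.600000: f=2.860000 → y ← 0.600000 + 0.48·2.860000 = 1.972800
x=0.480000, y=1.972800: f=-0.671940 → y ← 1.972800 + 0.48·(-0.671940) = 1.650269
x=0.960000, y=1.650269: f=0.496613 → y ← 1.650269 + 0.48·0.496613 = 1.888643
x=1.440000, y=1.888643: f=-0.346972 → y ← 1.888643 + 0.48·(-0.346972) = 1.722096
y(1.92) ≈ 1.7221

1.7221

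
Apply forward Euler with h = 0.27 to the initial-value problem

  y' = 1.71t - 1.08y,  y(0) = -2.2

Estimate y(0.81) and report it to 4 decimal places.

Euler: y_{n+1} = y_n + h·f(t_n, y_n).
t=0.000000, y=-2.200000: f=2.376000 → y ← -2.200000 + 0.27·2.376000 = -1.558480
t=0.270000, y=-1.558480: f=2.144858 → y ← -1.558480 + 0.27·2.144858 = -0.979368
t=0.540000, y=-0.979368: f=1.981118 → y ← -0.979368 + 0.27·1.981118 = -0.444466
y(0.81) ≈ -0.4445

-0.4445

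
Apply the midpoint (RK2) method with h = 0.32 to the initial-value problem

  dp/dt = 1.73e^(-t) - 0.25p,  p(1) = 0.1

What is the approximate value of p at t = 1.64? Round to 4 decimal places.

Midpoint: k1 = f(t_n, p_n); k2 = f(t_n + h/2, p_n + (h/2)·k1); p_{n+1} = p_n + h·k2.
t=1.000000, p=0.100000:
  k1 = f(1.000000, 0.100000) = 0.611431
  k2 = f(1.160000, 0.197829) = 0.492874
  p ← 0.100000 + 0.32·0.492874 = 0.257720
t=1.320000, p=0.257720:
  k1 = f(1.320000, 0.257720) = 0.397714
  k2 = f(1.480000, 0.321354) = 0.313475
  p ← 0.257720 + 0.32·0.313475 = 0.358032
p(1.64) ≈ 0.3580

0.3580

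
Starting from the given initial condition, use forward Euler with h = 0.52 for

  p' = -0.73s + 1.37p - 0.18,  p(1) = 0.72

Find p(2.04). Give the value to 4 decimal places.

0.6304

Euler: p_{n+1} = p_n + h·f(s_n, p_n).
s=1.000000, p=0.720000: f=0.076400 → p ← 0.720000 + 0.52·0.076400 = 0.759728
s=1.520000, p=0.759728: f=-0.248773 → p ← 0.759728 + 0.52·(-0.248773) = 0.630366
p(2.04) ≈ 0.6304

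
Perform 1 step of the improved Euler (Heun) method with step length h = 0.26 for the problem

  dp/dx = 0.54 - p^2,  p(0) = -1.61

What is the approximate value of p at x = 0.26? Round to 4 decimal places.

-2.4039

Heun: k1 = f(x_n, p_n); k2 = f(x_n + h, p_n + h·k1); p_{n+1} = p_n + (h/2)·(k1 + k2).
x=0.000000, p=-1.610000:
  k1 = f(0.000000, -1.610000) = -2.052100
  k2 = f(0.260000, -2.143546) = -4.054789
  p ← -1.610000 + (0.26/2)·(-2.052100 + (-4.054789)) = -2.403896
p(0.26) ≈ -2.4039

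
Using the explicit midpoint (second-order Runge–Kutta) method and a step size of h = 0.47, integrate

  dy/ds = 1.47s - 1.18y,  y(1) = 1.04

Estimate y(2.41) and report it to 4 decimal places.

Midpoint: k1 = f(s_n, y_n); k2 = f(s_n + h/2, y_n + (h/2)·k1); y_{n+1} = y_n + h·k2.
s=1.000000, y=1.040000:
  k1 = f(1.000000, 1.040000) = 0.242800
  k2 = f(1.235000, 1.097058) = 0.520922
  y ← 1.040000 + 0.47·0.520922 = 1.284833
s=1.470000, y=1.284833:
  k1 = f(1.470000, 1.284833) = 0.644797
  k2 = f(1.705000, 1.436360) = 0.811445
  y ← 1.284833 + 0.47·0.811445 = 1.666212
s=1.940000, y=1.666212:
  k1 = f(1.940000, 1.666212) = 0.885670
  k2 = f(2.175000, 1.874345) = 0.985523
  y ← 1.666212 + 0.47·0.985523 = 2.129408
y(2.41) ≈ 2.1294

2.1294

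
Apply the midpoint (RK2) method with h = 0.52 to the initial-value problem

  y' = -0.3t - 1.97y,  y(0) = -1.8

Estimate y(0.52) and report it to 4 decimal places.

Midpoint: k1 = f(t_n, y_n); k2 = f(t_n + h/2, y_n + (h/2)·k1); y_{n+1} = y_n + h·k2.
t=0.000000, y=-1.800000:
  k1 = f(0.000000, -1.800000) = 3.546000
  k2 = f(0.260000, -0.878040) = 1.651739
  y ← -1.800000 + 0.52·1.651739 = -0.941096
y(0.52) ≈ -0.9411

-0.9411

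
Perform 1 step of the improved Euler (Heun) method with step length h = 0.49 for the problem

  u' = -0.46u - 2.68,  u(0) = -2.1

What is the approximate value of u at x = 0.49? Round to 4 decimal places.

Heun: k1 = f(x_n, u_n); k2 = f(x_n + h, u_n + h·k1); u_{n+1} = u_n + (h/2)·(k1 + k2).
x=0.000000, u=-2.100000:
  k1 = f(0.000000, -2.100000) = -1.714000
  k2 = f(0.490000, -2.939860) = -1.327664
  u ← -2.100000 + (0.49/2)·(-1.714000 + (-1.327664)) = -2.845208
u(0.49) ≈ -2.8452

-2.8452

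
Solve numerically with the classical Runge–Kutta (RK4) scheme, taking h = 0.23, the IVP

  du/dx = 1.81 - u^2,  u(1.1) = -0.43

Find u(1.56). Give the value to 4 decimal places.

0.3766

RK4: k1 = f(x_n, u_n); k2 = f(x_n + h/2, u_n + (h/2)·k1); k3 = f(x_n + h/2, u_n + (h/2)·k2); k4 = f(x_n + h, u_n + h·k3); u_{n+1} = u_n + (h/6)·(k1 + 2k2 + 2k3 + k4).
x=1.100000, u=-0.430000:
  k1 = f(1.100000, -0.430000) = 1.625100
  k2 = f(1.215000, -0.243113) = 1.750896
  k3 = f(1.215000, -0.228647) = 1.757721
  k4 = f(1.330000, -0.025724) = 1.809338
  u ← -0.430000 + (0.23/6)·(k1 + 2k2 + 2k3 + k4) = -0.029353
x=1.330000, u=-0.029353:
  k1 = f(1.330000, -0.029353) = 1.809138
  k2 = f(1.445000, 0.178698) = 1.778067
  k3 = f(1.445000, 0.175125) = 1.779331
  k4 = f(1.560000, 0.379894) = 1.665681
  u ← -0.029353 + (0.23/6)·(k1 + 2k2 + 2k3 + k4) = 0.376583
u(1.56) ≈ 0.3766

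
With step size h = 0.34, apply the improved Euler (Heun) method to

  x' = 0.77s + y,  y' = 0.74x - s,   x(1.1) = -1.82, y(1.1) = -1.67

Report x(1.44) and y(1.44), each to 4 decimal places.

-2.1967, -2.5949

Heun on (x,y): k1 = f(s_n, state_n); k2 = f(s_n + h, state_n + h·k1); state_{n+1} = state_n + (h/2)·(k1 + k2).
1.100000: (-1.820000, -1.670000)
  k1 = (-0.823000, -2.446800)
  predictor → (-2.099820, -2.501912)
  k2 = (-1.393112, -2.993867)
  → (-2.196739, -2.594913)
(x(1.44), y(1.44)) ≈ (-2.1967, -2.5949)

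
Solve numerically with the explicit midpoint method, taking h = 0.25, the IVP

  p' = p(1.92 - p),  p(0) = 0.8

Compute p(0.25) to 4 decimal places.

1.0298

Midpoint: k1 = f(t_n, p_n); k2 = f(t_n + h/2, p_n + (h/2)·k1); p_{n+1} = p_n + h·k2.
t=0.000000, p=0.800000:
  k1 = f(0.000000, 0.800000) = 0.896000
  k2 = f(0.125000, 0.912000) = 0.919296
  p ← 0.800000 + 0.25·0.919296 = 1.029824
p(0.25) ≈ 1.0298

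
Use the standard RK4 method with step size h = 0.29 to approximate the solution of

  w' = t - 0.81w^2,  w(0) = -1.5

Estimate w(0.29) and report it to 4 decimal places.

RK4: k1 = f(t_n, w_n); k2 = f(t_n + h/2, w_n + (h/2)·k1); k3 = f(t_n + h/2, w_n + (h/2)·k2); k4 = f(t_n + h, w_n + h·k3); w_{n+1} = w_n + (h/6)·(k1 + 2k2 + 2k3 + k4).
t=0.000000, w=-1.500000:
  k1 = f(0.000000, -1.500000) = -1.822500
  k2 = f(0.145000, -1.764263) = -2.376224
  k3 = f(0.145000, -1.844552) = -2.610923
  k4 = f(0.290000, -2.257168) = -3.836793
  w ← -1.500000 + (0.29/6)·(k1 + 2k2 + 2k3 + k4) = -2.255623
w(0.29) ≈ -2.2556

-2.2556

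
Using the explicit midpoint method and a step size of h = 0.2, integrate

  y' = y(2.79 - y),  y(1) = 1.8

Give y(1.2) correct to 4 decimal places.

2.1212

Midpoint: k1 = f(x_n, y_n); k2 = f(x_n + h/2, y_n + (h/2)·k1); y_{n+1} = y_n + h·k2.
x=1.000000, y=1.800000:
  k1 = f(1.000000, 1.800000) = 1.782000
  k2 = f(1.100000, 1.978200) = 1.605903
  y ← 1.800000 + 0.2·1.605903 = 2.121181
y(1.2) ≈ 2.1212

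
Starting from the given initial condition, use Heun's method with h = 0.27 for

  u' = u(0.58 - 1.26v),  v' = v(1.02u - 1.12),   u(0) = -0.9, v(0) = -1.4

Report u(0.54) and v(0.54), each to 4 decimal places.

-2.0134, -0.4108

Heun on (u,v): k1 = f(s_n, state_n); k2 = f(s_n + h, state_n + h·k1); state_{n+1} = state_n + (h/2)·(k1 + k2).
0.000000: (-0.900000, -1.400000)
  k1 = (-2.109600, 2.853200)
  predictor → (-1.469592, -0.629636)
  k2 = (-2.018251, 1.649007)
  → (-1.457260, -0.792202)
0.270000: (-1.457260, -0.792202)
  k1 = (-2.299811, 2.064800)
  predictor → (-2.078209, -0.234706)
  k2 = (-1.819949, 0.760395)
  → (-2.013428, -0.410801)
(u(0.54), v(0.54)) ≈ (-2.0134, -0.4108)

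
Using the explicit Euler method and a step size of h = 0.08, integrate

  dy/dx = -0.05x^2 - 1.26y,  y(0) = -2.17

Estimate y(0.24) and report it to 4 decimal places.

-1.5778

Euler: y_{n+1} = y_n + h·f(x_n, y_n).
x=0.000000, y=-2.170000: f=2.734200 → y ← -2.170000 + 0.08·2.734200 = -1.951264
x=0.080000, y=-1.951264: f=2.458273 → y ← -1.951264 + 0.08·2.458273 = -1.754602
x=0.160000, y=-1.754602: f=2.209519 → y ← -1.754602 + 0.08·2.209519 = -1.577841
y(0.24) ≈ -1.5778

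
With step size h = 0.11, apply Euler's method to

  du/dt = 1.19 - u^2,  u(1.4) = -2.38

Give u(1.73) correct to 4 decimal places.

Euler: u_{n+1} = u_n + h·f(t_n, u_n).
t=1.400000, u=-2.380000: f=-4.474400 → u ← -2.380000 + 0.11·(-4.474400) = -2.872184
t=1.510000, u=-2.872184: f=-7.059441 → u ← -2.872184 + 0.11·(-7.059441) = -3.648723
t=1.620000, u=-3.648723: f=-12.123176 → u ← -3.648723 + 0.11·(-12.123176) = -4.982272
u(1.73) ≈ -4.9823

-4.9823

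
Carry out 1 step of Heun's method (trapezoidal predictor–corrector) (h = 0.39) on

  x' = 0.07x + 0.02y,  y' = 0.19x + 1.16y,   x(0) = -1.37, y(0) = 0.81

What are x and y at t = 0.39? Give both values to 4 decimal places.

-1.4005, 1.1337

Heun on (x,y): k1 = f(t_n, state_n); k2 = f(t_n + h, state_n + h·k1); state_{n+1} = state_n + (h/2)·(k1 + k2).
0.000000: (-1.370000, 0.810000)
  k1 = (-0.079700, 0.679300)
  predictor → (-1.401083, 1.074927)
  k2 = (-0.076577, 0.980710)
  → (-1.400474, 1.133702)
(x(0.39), y(0.39)) ≈ (-1.4005, 1.1337)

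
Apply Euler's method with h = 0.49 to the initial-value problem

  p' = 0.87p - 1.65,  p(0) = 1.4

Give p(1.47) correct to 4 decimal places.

0.4558

Euler: p_{n+1} = p_n + h·f(s_n, p_n).
s=0.000000, p=1.400000: f=-0.432000 → p ← 1.400000 + 0.49·(-0.432000) = 1.188320
s=0.490000, p=1.188320: f=-0.616162 → p ← 1.188320 + 0.49·(-0.616162) = 0.886401
s=0.980000, p=0.886401: f=-0.878831 → p ← 0.886401 + 0.49·(-0.878831) = 0.455773
p(1.47) ≈ 0.4558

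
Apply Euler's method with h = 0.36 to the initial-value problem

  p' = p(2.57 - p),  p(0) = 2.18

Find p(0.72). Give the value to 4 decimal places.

Euler: p_{n+1} = p_n + h·f(t_n, p_n).
t=0.000000, p=2.180000: f=0.850200 → p ← 2.180000 + 0.36·0.850200 = 2.486072
t=0.360000, p=2.486072: f=0.208651 → p ← 2.486072 + 0.36·0.208651 = 2.561186
p(0.72) ≈ 2.5612

2.5612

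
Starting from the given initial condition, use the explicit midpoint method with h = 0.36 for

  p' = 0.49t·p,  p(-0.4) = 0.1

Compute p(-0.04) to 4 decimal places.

Midpoint: k1 = f(t_n, p_n); k2 = f(t_n + h/2, p_n + (h/2)·k1); p_{n+1} = p_n + h·k2.
t=-0.400000, p=0.100000:
  k1 = f(-0.400000, 0.100000) = -0.019600
  k2 = f(-0.220000, 0.096472) = -0.010400
  p ← 0.100000 + 0.36·(-0.010400) = 0.096256
p(-0.04) ≈ 0.0963

0.0963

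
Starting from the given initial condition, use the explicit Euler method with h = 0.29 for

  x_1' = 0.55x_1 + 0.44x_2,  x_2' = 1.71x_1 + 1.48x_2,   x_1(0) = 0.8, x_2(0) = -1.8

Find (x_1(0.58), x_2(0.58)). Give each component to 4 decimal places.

0.5316, -2.7636

Euler on (x_1,x_2): x_1_{n+1} = x_1_n + h·x_1', x_2_{n+1} = x_2_n + h·x_2'.
0.000000: (0.800000, -1.800000); f=(-0.352000, -1.296000) → (0.697920, -2.175840)
0.290000: (0.697920, -2.175840); f=(-0.573514, -2.026800) → (0.531601, -2.763612)
(x_1(0.58), x_2(0.58)) ≈ (0.5316, -2.7636)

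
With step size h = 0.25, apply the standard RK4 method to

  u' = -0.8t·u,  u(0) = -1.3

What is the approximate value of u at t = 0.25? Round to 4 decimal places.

-1.2679

RK4: k1 = f(t_n, u_n); k2 = f(t_n + h/2, u_n + (h/2)·k1); k3 = f(t_n + h/2, u_n + (h/2)·k2); k4 = f(t_n + h, u_n + h·k3); u_{n+1} = u_n + (h/6)·(k1 + 2k2 + 2k3 + k4).
t=0.000000, u=-1.300000:
  k1 = f(0.000000, -1.300000) = 0.000000
  k2 = f(0.125000, -1.300000) = 0.130000
  k3 = f(0.125000, -1.283750) = 0.128375
  k4 = f(0.250000, -1.267906) = 0.253581
  u ← -1.300000 + (0.25/6)·(k1 + 2k2 + 2k3 + k4) = -1.267903
u(0.25) ≈ -1.2679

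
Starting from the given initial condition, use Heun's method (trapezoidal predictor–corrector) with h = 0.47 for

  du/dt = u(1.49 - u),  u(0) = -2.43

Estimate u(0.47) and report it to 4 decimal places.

Heun: k1 = f(t_n, u_n); k2 = f(t_n + h, u_n + h·k1); u_{n+1} = u_n + (h/2)·(k1 + k2).
t=0.000000, u=-2.430000:
  k1 = f(0.000000, -2.430000) = -9.525600
  k2 = f(0.470000, -6.907032) = -57.998569
  u ← -2.430000 + (0.47/2)·(-9.525600 + (-57.998569)) = -18.298180
u(0.47) ≈ -18.2982

-18.2982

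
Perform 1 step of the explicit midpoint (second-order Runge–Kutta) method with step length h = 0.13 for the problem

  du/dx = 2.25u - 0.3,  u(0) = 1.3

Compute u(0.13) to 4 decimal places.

Midpoint: k1 = f(x_n, u_n); k2 = f(x_n + h/2, u_n + (h/2)·k1); u_{n+1} = u_n + h·k2.
x=0.000000, u=1.300000:
  k1 = f(0.000000, 1.300000) = 2.625000
  k2 = f(0.065000, 1.470625) = 3.008906
  u ← 1.300000 + 0.13·3.008906 = 1.691158
u(0.13) ≈ 1.6912

1.6912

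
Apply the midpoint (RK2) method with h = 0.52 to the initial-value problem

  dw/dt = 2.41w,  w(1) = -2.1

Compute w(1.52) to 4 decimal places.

Midpoint: k1 = f(t_n, w_n); k2 = f(t_n + h/2, w_n + (h/2)·k1); w_{n+1} = w_n + h·k2.
t=1.000000, w=-2.100000:
  k1 = f(1.000000, -2.100000) = -5.061000
  k2 = f(1.260000, -3.415860) = -8.232223
  w ← -2.100000 + 0.52·(-8.232223) = -6.380756
w(1.52) ≈ -6.3808

-6.3808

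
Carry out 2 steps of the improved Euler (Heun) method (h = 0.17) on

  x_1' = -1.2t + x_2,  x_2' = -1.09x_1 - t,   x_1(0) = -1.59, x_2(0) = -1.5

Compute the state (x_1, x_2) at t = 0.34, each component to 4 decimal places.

-2.0662, -0.8770

Heun on (x_1,x_2): k1 = f(t_n, state_n); k2 = f(t_n + h, state_n + h·k1); state_{n+1} = state_n + (h/2)·(k1 + k2).
0.000000: (-1.590000, -1.500000)
  k1 = (-1.500000, 1.733100)
  predictor → (-1.845000, -1.205373)
  k2 = (-1.409373, 1.841050)
  → (-1.837297, -1.196197)
0.170000: (-1.837297, -1.196197)
  k1 = (-1.400197, 1.832653)
  predictor → (-2.075330, -0.884646)
  k2 = (-1.292646, 1.922110)
  → (-2.066188, -0.877042)
(x_1(0.34), x_2(0.34)) ≈ (-2.0662, -0.8770)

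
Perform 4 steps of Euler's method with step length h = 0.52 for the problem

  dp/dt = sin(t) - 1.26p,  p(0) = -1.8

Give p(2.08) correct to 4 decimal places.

0.6799

Euler: p_{n+1} = p_n + h·f(t_n, p_n).
t=0.000000, p=-1.800000: f=2.268000 → p ← -1.800000 + 0.52·2.268000 = -0.620640
t=0.520000, p=-0.620640: f=1.278887 → p ← -0.620640 + 0.52·1.278887 = 0.044381
t=1.040000, p=0.044381: f=0.806484 → p ← 0.044381 + 0.52·0.806484 = 0.463753
t=1.560000, p=0.463753: f=0.415613 → p ← 0.463753 + 0.52·0.415613 = 0.679872
p(2.08) ≈ 0.6799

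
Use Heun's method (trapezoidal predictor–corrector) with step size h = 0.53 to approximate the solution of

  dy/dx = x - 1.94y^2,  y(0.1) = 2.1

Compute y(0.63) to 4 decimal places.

-2.8891

Heun: k1 = f(x_n, y_n); k2 = f(x_n + h, y_n + h·k1); y_{n+1} = y_n + (h/2)·(k1 + k2).
x=0.100000, y=2.100000:
  k1 = f(0.100000, 2.100000) = -8.455400
  k2 = f(0.630000, -2.381362) = -10.371517
  y ← 2.100000 + (0.53/2)·(-8.455400 + (-10.371517)) = -2.889133
y(0.63) ≈ -2.8891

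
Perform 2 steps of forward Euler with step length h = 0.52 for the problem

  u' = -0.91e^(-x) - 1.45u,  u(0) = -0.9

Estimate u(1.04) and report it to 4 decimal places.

-0.4522

Euler: u_{n+1} = u_n + h·f(x_n, u_n).
x=0.000000, u=-0.900000: f=0.395000 → u ← -0.900000 + 0.52·0.395000 = -0.694600
x=0.520000, u=-0.694600: f=0.466156 → u ← -0.694600 + 0.52·0.466156 = -0.452199
u(1.04) ≈ -0.4522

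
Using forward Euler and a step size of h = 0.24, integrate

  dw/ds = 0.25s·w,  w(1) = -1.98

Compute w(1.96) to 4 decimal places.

Euler: w_{n+1} = w_n + h·f(s_n, w_n).
s=1.000000, w=-1.980000: f=-0.495000 → w ← -1.980000 + 0.24·(-0.495000) = -2.098800
s=1.240000, w=-2.098800: f=-0.650628 → w ← -2.098800 + 0.24·(-0.650628) = -2.254951
s=1.480000, w=-2.254951: f=-0.834332 → w ← -2.254951 + 0.24·(-0.834332) = -2.455190
s=1.720000, w=-2.455190: f=-1.055732 → w ← -2.455190 + 0.24·(-1.055732) = -2.708566
w(1.96) ≈ -2.7086

-2.7086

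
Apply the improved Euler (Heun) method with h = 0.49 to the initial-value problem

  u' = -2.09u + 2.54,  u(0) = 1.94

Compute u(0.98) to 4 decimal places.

Heun: k1 = f(x_n, u_n); k2 = f(x_n + h, u_n + h·k1); u_{n+1} = u_n + (h/2)·(k1 + k2).
x=0.000000, u=1.940000:
  k1 = f(0.000000, 1.940000) = -1.514600
  k2 = f(0.490000, 1.197846) = 0.036502
  u ← 1.940000 + (0.49/2)·(-1.514600 + 0.036502) = 1.577866
x=0.490000, u=1.577866:
  k1 = f(0.490000, 1.577866) = -0.757740
  k2 = f(0.980000, 1.206573) = 0.018262
  u ← 1.577866 + (0.49/2)·(-0.757740 + 0.018262) = 1.396694
u(0.98) ≈ 1.3967

1.3967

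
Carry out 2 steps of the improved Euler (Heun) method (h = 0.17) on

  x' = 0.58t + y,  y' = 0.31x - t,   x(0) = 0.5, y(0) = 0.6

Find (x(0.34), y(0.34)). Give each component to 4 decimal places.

0.7425, 0.6067

Heun on (x,y): k1 = f(t_n, state_n); k2 = f(t_n + h, state_n + h·k1); state_{n+1} = state_n + (h/2)·(k1 + k2).
0.000000: (0.500000, 0.600000)
  k1 = (0.600000, 0.155000)
  predictor → (0.602000, 0.626350)
  k2 = (0.724950, 0.016620)
  → (0.612621, 0.614588)
0.170000: (0.612621, 0.614588)
  k1 = (0.713188, 0.019912)
  predictor → (0.733863, 0.617973)
  k2 = (0.815173, -0.112503)
  → (0.742531, 0.606718)
(x(0.34), y(0.34)) ≈ (0.7425, 0.6067)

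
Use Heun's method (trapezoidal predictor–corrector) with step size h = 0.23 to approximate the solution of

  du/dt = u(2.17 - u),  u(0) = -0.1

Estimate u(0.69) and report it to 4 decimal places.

-0.4960

Heun: k1 = f(t_n, u_n); k2 = f(t_n + h, u_n + h·k1); u_{n+1} = u_n + (h/2)·(k1 + k2).
t=0.000000, u=-0.100000:
  k1 = f(0.000000, -0.100000) = -0.227000
  k2 = f(0.230000, -0.152210) = -0.353464
  u ← -0.100000 + (0.23/2)·(-0.227000 + (-0.353464)) = -0.166753
t=0.230000, u=-0.166753:
  k1 = f(0.230000, -0.166753) = -0.389661
  k2 = f(0.460000, -0.256375) = -0.622063
  u ← -0.166753 + (0.23/2)·(-0.389661 + (-0.622063)) = -0.283102
t=0.460000, u=-0.283102:
  k1 = f(0.460000, -0.283102) = -0.694477
  k2 = f(0.690000, -0.442831) = -1.157044
  u ← -0.283102 + (0.23/2)·(-0.694477 + (-1.157044)) = -0.496026
u(0.69) ≈ -0.4960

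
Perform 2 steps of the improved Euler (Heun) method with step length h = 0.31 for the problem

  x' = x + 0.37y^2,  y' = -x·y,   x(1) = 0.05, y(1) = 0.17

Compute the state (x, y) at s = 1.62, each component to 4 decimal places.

0.1010, 0.1626

Heun on (x,y): k1 = f(s_n, state_n); k2 = f(s_n + h, state_n + h·k1); state_{n+1} = state_n + (h/2)·(k1 + k2).
1.000000: (0.050000, 0.170000)
  k1 = (0.060693, -0.008500)
  predictor → (0.068815, 0.167365)
  k2 = (0.079179, -0.011517)
  → (0.071680, 0.166897)
1.310000: (0.071680, 0.166897)
  k1 = (0.081986, -0.011963)
  predictor → (0.097096, 0.163189)
  k2 = (0.106949, -0.015845)
  → (0.100965, 0.162587)
(x(1.62), y(1.62)) ≈ (0.1010, 0.1626)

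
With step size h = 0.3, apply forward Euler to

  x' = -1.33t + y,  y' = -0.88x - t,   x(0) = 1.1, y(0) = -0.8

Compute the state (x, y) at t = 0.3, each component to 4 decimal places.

Euler on (x,y): x_{n+1} = x_n + h·x', y_{n+1} = y_n + h·y'.
0.000000: (1.100000, -0.800000); f=(-0.800000, -0.968000) → (0.860000, -1.090400)
(x(0.3), y(0.3)) ≈ (0.8600, -1.0904)

0.8600, -1.0904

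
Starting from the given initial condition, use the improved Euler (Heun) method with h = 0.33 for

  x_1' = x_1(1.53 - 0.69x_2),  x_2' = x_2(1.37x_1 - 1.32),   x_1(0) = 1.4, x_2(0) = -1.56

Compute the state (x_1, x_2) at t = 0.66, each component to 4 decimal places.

10.2160, -9.8121

Heun on (x_1,x_2): k1 = f(t_n, state_n); k2 = f(t_n + h, state_n + h·k1); state_{n+1} = state_n + (h/2)·(k1 + k2).
0.000000: (1.400000, -1.560000)
  k1 = (3.648960, -0.932880)
  predictor → (2.604157, -1.867850)
  k2 = (7.340641, -4.198358)
  → (3.213284, -2.406654)
0.330000: (3.213284, -2.406654)
  k1 = (10.252277, -7.417788)
  predictor → (6.596535, -4.854524)
  k2 = (32.188598, -37.463595)
  → (10.216028, -9.812082)
(x_1(0.66), x_2(0.66)) ≈ (10.2160, -9.8121)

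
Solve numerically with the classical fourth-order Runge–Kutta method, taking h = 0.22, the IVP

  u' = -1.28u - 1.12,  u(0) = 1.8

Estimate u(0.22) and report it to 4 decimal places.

RK4: k1 = f(t_n, u_n); k2 = f(t_n + h/2, u_n + (h/2)·k1); k3 = f(t_n + h/2, u_n + (h/2)·k2); k4 = f(t_n + h, u_n + h·k3); u_{n+1} = u_n + (h/6)·(k1 + 2k2 + 2k3 + k4).
t=0.000000, u=1.800000:
  k1 = f(0.000000, 1.800000) = -3.424000
  k2 = f(0.110000, 1.423360) = -2.941901
  k3 = f(0.110000, 1.476391) = -3.009780
  k4 = f(0.220000, 1.137848) = -2.576446
  u ← 1.800000 + (0.22/6)·(k1 + 2k2 + 2k3 + k4) = 1.143527
u(0.22) ≈ 1.1435

1.1435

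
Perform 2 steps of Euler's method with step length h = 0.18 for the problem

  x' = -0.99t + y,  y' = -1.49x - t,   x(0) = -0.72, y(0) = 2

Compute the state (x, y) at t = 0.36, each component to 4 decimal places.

0.0027, 2.2573

Euler on (x,y): x_{n+1} = x_n + h·x', y_{n+1} = y_n + h·y'.
0.000000: (-0.720000, 2.000000); f=(2.000000, 1.072800) → (-0.360000, 2.193104)
0.180000: (-0.360000, 2.193104); f=(2.014904, 0.356400) → (0.002683, 2.257256)
(x(0.36), y(0.36)) ≈ (0.0027, 2.2573)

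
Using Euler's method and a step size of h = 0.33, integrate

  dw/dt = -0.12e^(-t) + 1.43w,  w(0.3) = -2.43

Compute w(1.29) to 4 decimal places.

-7.8587

Euler: w_{n+1} = w_n + h·f(t_n, w_n).
t=0.300000, w=-2.430000: f=-3.563798 → w ← -2.430000 + 0.33·(-3.563798) = -3.606053
t=0.630000, w=-3.606053: f=-5.220567 → w ← -3.606053 + 0.33·(-5.220567) = -5.328841
t=0.960000, w=-5.328841: f=-7.666189 → w ← -5.328841 + 0.33·(-7.666189) = -7.858683
w(1.29) ≈ -7.8587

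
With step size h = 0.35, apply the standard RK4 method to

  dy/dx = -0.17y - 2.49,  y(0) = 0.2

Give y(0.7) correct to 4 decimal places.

RK4: k1 = f(x_n, y_n); k2 = f(x_n + h/2, y_n + (h/2)·k1); k3 = f(x_n + h/2, y_n + (h/2)·k2); k4 = f(x_n + h, y_n + h·k3); y_{n+1} = y_n + (h/6)·(k1 + 2k2 + 2k3 + k4).
x=0.000000, y=0.200000:
  k1 = f(0.000000, 0.200000) = -2.524000
  k2 = f(0.175000, -0.241700) = -2.448911
  k3 = f(0.175000, -0.228559) = -2.451145
  k4 = f(0.350000, -0.657901) = -2.378157
  y ← 0.200000 + (0.35/6)·(k1 + 2k2 + 2k3 + k4) = -0.657632
x=0.350000, y=-0.657632:
  k1 = f(0.350000, -0.657632) = -2.378203
  k2 = f(0.525000, -1.073818) = -2.307451
  k3 = f(0.525000, -1.061436) = -2.309556
  k4 = f(0.700000, -1.465977) = -2.240784
  y ← -0.657632 + (0.35/6)·(k1 + 2k2 + 2k3 + k4) = -1.465724
y(0.7) ≈ -1.4657

-1.4657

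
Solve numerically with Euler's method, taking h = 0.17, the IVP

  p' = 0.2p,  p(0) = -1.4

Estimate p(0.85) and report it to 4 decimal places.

Euler: p_{n+1} = p_n + h·f(t_n, p_n).
t=0.000000, p=-1.400000: f=-0.280000 → p ← -1.400000 + 0.17·(-0.280000) = -1.447600
t=0.170000, p=-1.447600: f=-0.289520 → p ← -1.447600 + 0.17·(-0.289520) = -1.496818
t=0.340000, p=-1.496818: f=-0.299364 → p ← -1.496818 + 0.17·(-0.299364) = -1.547710
t=0.510000, p=-1.547710: f=-0.309542 → p ← -1.547710 + 0.17·(-0.309542) = -1.600332
t=0.680000, p=-1.600332: f=-0.320066 → p ← -1.600332 + 0.17·(-0.320066) = -1.654744
p(0.85) ≈ -1.6547

-1.6547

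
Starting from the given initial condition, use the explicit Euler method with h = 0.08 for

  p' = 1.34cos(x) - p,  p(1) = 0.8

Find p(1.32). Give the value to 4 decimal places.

Euler: p_{n+1} = p_n + h·f(x_n, p_n).
x=1.000000, p=0.800000: f=-0.075995 → p ← 0.800000 + 0.08·(-0.075995) = 0.793920
x=1.080000, p=0.793920: f=-0.162340 → p ← 0.793920 + 0.08·(-0.162340) = 0.780933
x=1.160000, p=0.780933: f=-0.245818 → p ← 0.780933 + 0.08·(-0.245818) = 0.761268
x=1.240000, p=0.761268: f=-0.326041 → p ← 0.761268 + 0.08·(-0.326041) = 0.735184
p(1.32) ≈ 0.7352

0.7352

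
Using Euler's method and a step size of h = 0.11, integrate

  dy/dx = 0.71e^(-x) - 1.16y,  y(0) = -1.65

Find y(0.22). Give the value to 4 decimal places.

Euler: y_{n+1} = y_n + h·f(x_n, y_n).
x=0.000000, y=-1.650000: f=2.624000 → y ← -1.650000 + 0.11·2.624000 = -1.361360
x=0.110000, y=-1.361360: f=2.215220 → y ← -1.361360 + 0.11·2.215220 = -1.117686
y(0.22) ≈ -1.1177

-1.1177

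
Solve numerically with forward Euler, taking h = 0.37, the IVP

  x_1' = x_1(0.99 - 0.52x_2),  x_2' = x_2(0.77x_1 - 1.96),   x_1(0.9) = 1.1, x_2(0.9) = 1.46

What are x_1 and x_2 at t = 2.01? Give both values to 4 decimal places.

1.8136, 0.3609

Euler on (x_1,x_2): x_1_{n+1} = x_1_n + h·x_1', x_2_{n+1} = x_2_n + h·x_2'.
0.900000: (1.100000, 1.460000); f=(0.253880, -1.624980) → (1.193936, 0.858757)
1.270000: (1.193936, 0.858757); f=(0.648840, -0.893683) → (1.434006, 0.528095)
1.640000: (1.434006, 0.528095); f=(1.025875, -0.451952) → (1.813580, 0.360873)
(x_1(2.01), x_2(2.01)) ≈ (1.8136, 0.3609)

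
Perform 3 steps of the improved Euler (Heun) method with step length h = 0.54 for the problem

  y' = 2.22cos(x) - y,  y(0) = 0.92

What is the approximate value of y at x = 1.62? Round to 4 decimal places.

Heun: k1 = f(x_n, y_n); k2 = f(x_n + h, y_n + h·k1); y_{n+1} = y_n + (h/2)·(k1 + k2).
x=0.000000, y=0.920000:
  k1 = f(0.000000, 0.920000) = 1.300000
  k2 = f(0.540000, 1.622000) = 0.282113
  y ← 0.920000 + (0.54/2)·(1.300000 + 0.282113) = 1.347171
x=0.540000, y=1.347171:
  k1 = f(0.540000, 1.347171) = 0.556943
  k2 = f(1.080000, 1.647920) = -0.601571
  y ← 1.347171 + (0.54/2)·(0.556943 + (-0.601571)) = 1.335121
x=1.080000, y=1.335121:
  k1 = f(1.080000, 1.335121) = -0.288772
  k2 = f(1.620000, 1.179184) = -1.288372
  y ← 1.335121 + (0.54/2)·(-0.288772 + (-1.288372)) = 0.909292
y(1.62) ≈ 0.9093

0.9093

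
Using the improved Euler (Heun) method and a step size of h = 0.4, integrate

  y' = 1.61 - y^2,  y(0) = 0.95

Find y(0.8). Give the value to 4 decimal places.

1.1892

Heun: k1 = f(t_n, y_n); k2 = f(t_n + h, y_n + h·k1); y_{n+1} = y_n + (h/2)·(k1 + k2).
t=0.000000, y=0.950000:
  k1 = f(0.000000, 0.950000) = 0.707500
  k2 = f(0.400000, 1.233000) = 0.089711
  y ← 0.950000 + (0.4/2)·(0.707500 + 0.089711) = 1.109442
t=0.400000, y=1.109442:
  k1 = f(0.400000, 1.109442) = 0.379138
  k2 = f(0.800000, 1.261097) = 0.019633
  y ← 1.109442 + (0.4/2)·(0.379138 + 0.019633) = 1.189196
y(0.8) ≈ 1.1892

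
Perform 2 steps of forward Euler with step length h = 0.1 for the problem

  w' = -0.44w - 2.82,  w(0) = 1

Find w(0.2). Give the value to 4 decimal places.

Euler: w_{n+1} = w_n + h·f(t_n, w_n).
t=0.000000, w=1.000000: f=-3.260000 → w ← 1.000000 + 0.1·(-3.260000) = 0.674000
t=0.100000, w=0.674000: f=-3.116560 → w ← 0.674000 + 0.1·(-3.116560) = 0.362344
w(0.2) ≈ 0.3623

0.3623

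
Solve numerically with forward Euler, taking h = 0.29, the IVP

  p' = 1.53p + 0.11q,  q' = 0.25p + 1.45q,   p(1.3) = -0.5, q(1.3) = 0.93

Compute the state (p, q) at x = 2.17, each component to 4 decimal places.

Euler on (p,q): p_{n+1} = p_n + h·p', q_{n+1} = q_n + h·q'.
1.300000: (-0.500000, 0.930000); f=(-0.662700, 1.223500) → (-0.692183, 1.284815)
1.590000: (-0.692183, 1.284815); f=(-0.917710, 1.689936) → (-0.958319, 1.774896)
1.880000: (-0.958319, 1.774896); f=(-1.270989, 2.334020) → (-1.326906, 2.451762)
(p(2.17), q(2.17)) ≈ (-1.3269, 2.4518)

-1.3269, 2.4518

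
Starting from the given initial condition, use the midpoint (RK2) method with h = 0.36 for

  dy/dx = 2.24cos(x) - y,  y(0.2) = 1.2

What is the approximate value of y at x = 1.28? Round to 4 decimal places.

Midpoint: k1 = f(x_n, y_n); k2 = f(x_n + h/2, y_n + (h/2)·k1); y_{n+1} = y_n + h·k2.
x=0.200000, y=1.200000:
  k1 = f(0.200000, 1.200000) = 0.995349
  k2 = f(0.380000, 1.379163) = 0.701046
  y ← 1.200000 + 0.36·0.701046 = 1.452377
x=0.560000, y=1.452377:
  k1 = f(0.560000, 1.452377) = 0.445475
  k2 = f(0.740000, 1.532562) = 0.121608
  y ← 1.452377 + 0.36·0.121608 = 1.496155
x=0.920000, y=1.496155:
  k1 = f(0.920000, 1.496155) = -0.139118
  k2 = f(1.100000, 1.471114) = -0.455059
  y ← 1.496155 + 0.36·(-0.455059) = 1.332334
y(1.28) ≈ 1.3323

1.3323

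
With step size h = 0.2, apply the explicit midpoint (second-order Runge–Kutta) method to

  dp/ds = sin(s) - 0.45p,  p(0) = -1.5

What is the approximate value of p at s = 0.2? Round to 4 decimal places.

-1.3511

Midpoint: k1 = f(s_n, p_n); k2 = f(s_n + h/2, p_n + (h/2)·k1); p_{n+1} = p_n + h·k2.
s=0.000000, p=-1.500000:
  k1 = f(0.000000, -1.500000) = 0.675000
  k2 = f(0.100000, -1.432500) = 0.744458
  p ← -1.500000 + 0.2·0.744458 = -1.351108
p(0.2) ≈ -1.3511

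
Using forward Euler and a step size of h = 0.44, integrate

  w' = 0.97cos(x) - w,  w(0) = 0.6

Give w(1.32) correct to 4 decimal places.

Euler: w_{n+1} = w_n + h·f(x_n, w_n).
x=0.000000, w=0.600000: f=0.370000 → w ← 0.600000 + 0.44·0.370000 = 0.762800
x=0.440000, w=0.762800: f=0.114809 → w ← 0.762800 + 0.44·0.114809 = 0.813316
x=0.880000, w=0.813316: f=-0.195279 → w ← 0.813316 + 0.44·(-0.195279) = 0.727393
w(1.32) ≈ 0.7274

0.7274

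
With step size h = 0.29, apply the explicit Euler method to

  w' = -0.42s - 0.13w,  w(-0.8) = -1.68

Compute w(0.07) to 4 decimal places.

Euler: w_{n+1} = w_n + h·f(s_n, w_n).
s=-0.800000, w=-1.680000: f=0.554400 → w ← -1.680000 + 0.29·0.554400 = -1.519224
s=-0.510000, w=-1.519224: f=0.411699 → w ← -1.519224 + 0.29·0.411699 = -1.399831
s=-0.220000, w=-1.399831: f=0.274378 → w ← -1.399831 + 0.29·0.274378 = -1.320262
w(0.07) ≈ -1.3203

-1.3203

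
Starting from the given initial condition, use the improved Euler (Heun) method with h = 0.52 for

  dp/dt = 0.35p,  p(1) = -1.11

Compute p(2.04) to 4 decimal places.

-1.5946

Heun: k1 = f(t_n, p_n); k2 = f(t_n + h, p_n + h·k1); p_{n+1} = p_n + (h/2)·(k1 + k2).
t=1.000000, p=-1.110000:
  k1 = f(1.000000, -1.110000) = -0.388500
  k2 = f(1.520000, -1.312020) = -0.459207
  p ← -1.110000 + (0.52/2)·(-0.388500 + (-0.459207)) = -1.330404
t=1.520000, p=-1.330404:
  k1 = f(1.520000, -1.330404) = -0.465641
  k2 = f(2.040000, -1.572537) = -0.550388
  p ← -1.330404 + (0.52/2)·(-0.465641 + (-0.550388)) = -1.594571
p(2.04) ≈ -1.5946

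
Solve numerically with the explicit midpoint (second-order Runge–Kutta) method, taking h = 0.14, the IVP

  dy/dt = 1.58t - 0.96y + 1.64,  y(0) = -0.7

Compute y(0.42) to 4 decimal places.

Midpoint: k1 = f(t_n, y_n); k2 = f(t_n + h/2, y_n + (h/2)·k1); y_{n+1} = y_n + h·k2.
t=0.000000, y=-0.700000:
  k1 = f(0.000000, -0.700000) = 2.312000
  k2 = f(0.070000, -0.538160) = 2.267234
  y ← -0.700000 + 0.14·2.267234 = -0.382587
t=0.140000, y=-0.382587:
  k1 = f(0.140000, -0.382587) = 2.228484
  k2 = f(0.210000, -0.226593) = 2.189330
  y ← -0.382587 + 0.14·2.189330 = -0.076081
t=0.280000, y=-0.076081:
  k1 = f(0.280000, -0.076081) = 2.155438
  k2 = f(0.350000, 0.074800) = 2.121192
  y ← -0.076081 + 0.14·2.121192 = 0.220886
y(0.42) ≈ 0.2209

0.2209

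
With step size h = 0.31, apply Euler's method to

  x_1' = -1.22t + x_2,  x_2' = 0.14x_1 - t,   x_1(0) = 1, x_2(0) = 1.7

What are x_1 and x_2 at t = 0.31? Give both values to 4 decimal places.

Euler on (x_1,x_2): x_1_{n+1} = x_1_n + h·x_1', x_2_{n+1} = x_2_n + h·x_2'.
0.000000: (1.000000, 1.700000); f=(1.700000, 0.140000) → (1.527000, 1.743400)
(x_1(0.31), x_2(0.31)) ≈ (1.5270, 1.7434)

1.5270, 1.7434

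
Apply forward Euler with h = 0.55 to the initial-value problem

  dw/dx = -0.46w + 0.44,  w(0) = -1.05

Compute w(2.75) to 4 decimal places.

Euler: w_{n+1} = w_n + h·f(x_n, w_n).
x=0.000000, w=-1.050000: f=0.923000 → w ← -1.050000 + 0.55·0.923000 = -0.542350
x=0.550000, w=-0.542350: f=0.689481 → w ← -0.542350 + 0.55·0.689481 = -0.163135
x=1.100000, w=-0.163135: f=0.515042 → w ← -0.163135 + 0.55·0.515042 = 0.120138
x=1.650000, w=0.120138: f=0.384737 → w ← 0.120138 + 0.55·0.384737 = 0.331743
x=2.200000, w=0.331743: f=0.287398 → w ← 0.331743 + 0.55·0.287398 = 0.489812
w(2.75) ≈ 0.4898

0.4898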